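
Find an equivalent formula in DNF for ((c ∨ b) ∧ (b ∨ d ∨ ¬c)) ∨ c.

b ∨ c

((c ∨ b) ∧ (b ∨ d ∨ ¬c)) ∨ c
⇔ (c ∧ b) ∨ (c ∧ d) ∨ (c ∧ ¬c) ∨ (b ∧ b) ∨ (b ∧ d) ∨ (b ∧ ¬c) ∨ c   — distribute ∧ over ∨
⇔ b ∨ c   — simplify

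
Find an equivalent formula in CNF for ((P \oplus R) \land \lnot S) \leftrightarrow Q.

(\lnot P \lor R \lor S \lor Q) \land (\lnot R \lor P \lor S \lor Q) \land (\lnot Q \lor P \lor R) \land (\lnot Q \lor \lnot P \lor \lnot R) \land (\lnot Q \lor \lnot S)

((P \oplus R) \land \lnot S) \leftrightarrow Q
= (((P \oplus R) \land \lnot S) \to Q) \land (Q \to ((P \oplus R) \land \lnot S))
= (\lnot ((P \oplus R) \land \lnot S) \lor Q) \land (Q \to ((P \oplus R) \land \lnot S))
= (\lnot ((P \lor R) \land \lnot (P \land R) \land \lnot S) \lor Q) \land (Q \to ((P \oplus R) \land \lnot S))
= (\lnot ((P \lor R) \land \lnot (P \land R) \land \lnot S) \lor Q) \land (\lnot Q \lor ((P \oplus R) \land \lnot S))
= (\lnot ((P \lor R) \land \lnot (P \land R) \land \lnot S) \lor Q) \land (\lnot Q \lor ((P \lor R) \land \lnot (P \land R) \land \lnot S))
= (\lnot (P \lor R) \lor \lnot \lnot (P \land R) \lor \lnot \lnot S \lor Q) \land (\lnot Q \lor ((P \lor R) \land \lnot (P \land R) \land \lnot S))
= ((\lnot P \land \lnot R) \lor \lnot \lnot (P \land R) \lor \lnot \lnot S \lor Q) \land (\lnot Q \lor ((P \lor R) \land \lnot (P \land R) \land \lnot S))
= ((\lnot P \land \lnot R) \lor (P \land R) \lor \lnot \lnot S \lor Q) \land (\lnot Q \lor ((P \lor R) \land \lnot (P \land R) \land \lnot S))
= ((\lnot P \land \lnot R) \lor (P \land R) \lor S \lor Q) \land (\lnot Q \lor ((P \lor R) \land \lnot (P \land R) \land \lnot S))
= ((\lnot P \land \lnot R) \lor (P \land R) \lor S \lor Q) \land (\lnot Q \lor ((P \lor R) \land (\lnot P \lor \lnot R) \land \lnot S))
= (\lnot P \lor P \lor S \lor Q) \land (\lnot P \lor R \lor S \lor Q) \land (\lnot R \lor P \lor S \lor Q) \land (\lnot R \lor R \lor S \lor Q) \land (\lnot Q \lor P \lor R) \land (\lnot Q \lor \lnot P \lor \lnot R) \land (\lnot Q \lor \lnot S)
= (\lnot P \lor R \lor S \lor Q) \land (\lnot R \lor P \lor S \lor Q) \land (\lnot Q \lor P \lor R) \land (\lnot Q \lor \lnot P \lor \lnot R) \land (\lnot Q \lor \lnot S)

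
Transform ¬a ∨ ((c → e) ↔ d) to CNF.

(¬a ∨ c ∨ d) ∧ (¬a ∨ ¬e ∨ d) ∧ (¬a ∨ ¬d ∨ ¬c ∨ e)

¬a ∨ ((c → e) ↔ d)
≡ ¬a ∨ (((c → e) → d) ∧ (d → (c → e)))
≡ ¬a ∨ ((¬(c → e) ∨ d) ∧ (d → (c → e)))
≡ ¬a ∨ ((¬(¬c ∨ e) ∨ d) ∧ (d → (c → e)))
≡ ¬a ∨ ((¬(¬c ∨ e) ∨ d) ∧ (¬d ∨ (c → e)))
≡ ¬a ∨ ((¬(¬c ∨ e) ∨ d) ∧ (¬d ∨ ¬c ∨ e))
≡ ¬a ∨ (((¬¬c ∧ ¬e) ∨ d) ∧ (¬d ∨ ¬c ∨ e))
≡ ¬a ∨ (((c ∧ ¬e) ∨ d) ∧ (¬d ∨ ¬c ∨ e))
≡ (¬a ∨ c ∨ d) ∧ (¬a ∨ ¬e ∨ d) ∧ (¬a ∨ ¬d ∨ ¬c ∨ e)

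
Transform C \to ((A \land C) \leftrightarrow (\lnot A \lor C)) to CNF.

C \to ((A \land C) \leftrightarrow (\lnot A \lor C))
⇔ \lnot C \lor ((A \land C) \leftrightarrow (\lnot A \lor C))   — eliminate \to
⇔ \lnot C \lor (((A \land C) \to (\lnot A \lor C)) \land ((\lnot A \lor C) \to (A \land C)))   — eliminate \leftrightarrow
⇔ \lnot C \lor ((\lnot (A \land C) \lor \lnot A \lor C) \land ((\lnot A \lor C) \to (A \land C)))   — eliminate \to
⇔ \lnot C \lor ((\lnot (A \land C) \lor \lnot A \lor C) \land (\lnot (\lnot A \lor C) \lor (A \land C)))   — eliminate \to
⇔ \lnot C \lor ((\lnot A \lor \lnot C \lor \lnot A \lor C) \land (\lnot (\lnot A \lor C) \lor (A \land C)))   — De Morgan
⇔ \lnot C \lor ((\lnot A \lor \lnot C \lor \lnot A \lor C) \land ((\lnot \lnot A \land \lnot C) \lor (A \land C)))   — De Morgan
⇔ \lnot C \lor ((\lnot A \lor \lnot C \lor \lnot A \lor C) \land ((A \land \lnot C) \lor (A \land C)))   — double negation
⇔ (\lnot C \lor \lnot A \lor \lnot C \lor \lnot A \lor C) \land (\lnot C \lor A \lor A) \land (\lnot C \lor A \lor C) \land (\lnot C \lor \lnot C \lor A) \land (\lnot C \lor \lnot C \lor C)   — distribute \lor over \land
⇔ \lnot C \lor A   — simplify

\lnot C \lor A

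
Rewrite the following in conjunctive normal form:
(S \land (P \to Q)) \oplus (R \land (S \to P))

(S \lor R) \land (\lnot P \lor Q \lor R) \land (\lnot S \lor \lnot Q \lor \lnot R \lor \lnot P)

(S \land (P \to Q)) \oplus (R \land (S \to P))
≡ ((S \land (P \to Q)) \lor (R \land (S \to P))) \land \lnot (S \land (P \to Q) \land R \land (S \to P))
≡ ((S \land (\lnot P \lor Q)) \lor (R \land (S \to P))) \land \lnot (S \land (P \to Q) \land R \land (S \to P))
≡ ((S \land (\lnot P \lor Q)) \lor (R \land (\lnot S \lor P))) \land \lnot (S \land (P \to Q) \land R \land (S \to P))
≡ ((S \land (\lnot P \lor Q)) \lor (R \land (\lnot S \lor P))) \land \lnot (S \land (\lnot P \lor Q) \land R \land (S \to P))
≡ ((S \land (\lnot P \lor Q)) \lor (R \land (\lnot S \lor P))) \land \lnot (S \land (\lnot P \lor Q) \land R \land (\lnot S \lor P))
≡ ((S \land (\lnot P \lor Q)) \lor (R \land (\lnot S \lor P))) \land (\lnot S \lor \lnot (\lnot P \lor Q) \lor \lnot R \lor \lnot (\lnot S \lor P))
≡ ((S \land (\lnot P \lor Q)) \lor (R \land (\lnot S \lor P))) \land (\lnot S \lor (\lnot \lnot P \land \lnot Q) \lor \lnot R \lor \lnot (\lnot S \lor P))
≡ ((S \land (\lnot P \lor Q)) \lor (R \land (\lnot S \lor P))) \land (\lnot S \lor (P \land \lnot Q) \lor \lnot R \lor \lnot (\lnot S \lor P))
≡ ((S \land (\lnot P \lor Q)) \lor (R \land (\lnot S \lor P))) \land (\lnot S \lor (P \land \lnot Q) \lor \lnot R \lor (\lnot \lnot S \land \lnot P))
≡ ((S \land (\lnot P \lor Q)) \lor (R \land (\lnot S \lor P))) \land (\lnot S \lor (P \land \lnot Q) \lor \lnot R \lor (S \land \lnot P))
≡ (S \lor R) \land (S \lor \lnot S \lor P) \land (\lnot P \lor Q \lor R) \land (\lnot P \lor Q \lor \lnot S \lor P) \land (\lnot S \lor P \lor \lnot R \lor S) \land (\lnot S \lor P \lor \lnot R \lor \lnot P) \land (\lnot S \lor \lnot Q \lor \lnot R \lor S) \land (\lnot S \lor \lnot Q \lor \lnot R \lor \lnot P)
≡ (S \lor R) \land (\lnot P \lor Q \lor R) \land (\lnot S \lor \lnot Q \lor \lnot R \lor \lnot P)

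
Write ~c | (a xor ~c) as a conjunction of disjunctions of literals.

~c | a

~c | (a xor ~c)
≡ ~c | ((a | ~c) & ~(a & ~c))   [expand xor]
≡ ~c | ((a | ~c) & (~a | ~~c))   [De Morgan]
≡ ~c | ((a | ~c) & (~a | c))   [double negation]
≡ (~c | a | ~c) & (~c | ~a | c)   [distribute | over &]
≡ ~c | a   [simplify]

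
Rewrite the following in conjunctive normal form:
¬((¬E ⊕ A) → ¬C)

(¬E ∨ A) ∧ (E ∨ ¬A) ∧ C

¬((¬E ⊕ A) → ¬C)
≡ ¬(¬(¬E ⊕ A) ∨ ¬C)   — eliminate →
≡ ¬(¬((¬E ∨ A) ∧ ¬(¬E ∧ A)) ∨ ¬C)   — expand ⊕
≡ ¬¬((¬E ∨ A) ∧ ¬(¬E ∧ A)) ∧ ¬¬C   — De Morgan
≡ (¬E ∨ A) ∧ ¬(¬E ∧ A) ∧ ¬¬C   — double negation
≡ (¬E ∨ A) ∧ (¬¬E ∨ ¬A) ∧ ¬¬C   — De Morgan
≡ (¬E ∨ A) ∧ (E ∨ ¬A) ∧ ¬¬C   — double negation
≡ (¬E ∨ A) ∧ (E ∨ ¬A) ∧ C   — double negation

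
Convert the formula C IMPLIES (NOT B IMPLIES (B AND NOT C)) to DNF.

C IMPLIES (NOT B IMPLIES (B AND NOT C))
⇔ NOT C OR (NOT B IMPLIES (B AND NOT C))
⇔ NOT C OR NOT NOT B OR (B AND NOT C)
⇔ NOT C OR B OR (B AND NOT C)
⇔ NOT C OR B

NOT C OR B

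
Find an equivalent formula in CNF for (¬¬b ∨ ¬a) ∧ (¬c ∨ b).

(b ∨ ¬a) ∧ (¬c ∨ b)

(¬¬b ∨ ¬a) ∧ (¬c ∨ b)
= (b ∨ ¬a) ∧ (¬c ∨ b)   — double negation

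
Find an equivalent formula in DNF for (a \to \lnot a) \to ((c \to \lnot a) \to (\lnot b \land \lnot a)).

a \lor (\lnot b \land \lnot a)

(a \to \lnot a) \to ((c \to \lnot a) \to (\lnot b \land \lnot a))
≡ \lnot (a \to \lnot a) \lor ((c \to \lnot a) \to (\lnot b \land \lnot a))   [eliminate \to]
≡ \lnot (\lnot a \lor \lnot a) \lor ((c \to \lnot a) \to (\lnot b \land \lnot a))   [eliminate \to]
≡ \lnot (\lnot a \lor \lnot a) \lor \lnot (c \to \lnot a) \lor (\lnot b \land \lnot a)   [eliminate \to]
≡ \lnot (\lnot a \lor \lnot a) \lor \lnot (\lnot c \lor \lnot a) \lor (\lnot b \land \lnot a)   [eliminate \to]
≡ (\lnot \lnot a \land \lnot \lnot a) \lor \lnot (\lnot c \lor \lnot a) \lor (\lnot b \land \lnot a)   [De Morgan]
≡ (a \land \lnot \lnot a) \lor \lnot (\lnot c \lor \lnot a) \lor (\lnot b \land \lnot a)   [double negation]
≡ (a \land a) \lor \lnot (\lnot c \lor \lnot a) \lor (\lnot b \land \lnot a)   [double negation]
≡ (a \land a) \lor (\lnot \lnot c \land \lnot \lnot a) \lor (\lnot b \land \lnot a)   [De Morgan]
≡ (a \land a) \lor (c \land \lnot \lnot a) \lor (\lnot b \land \lnot a)   [double negation]
≡ (a \land a) \lor (c \land a) \lor (\lnot b \land \lnot a)   [double negation]
≡ a \lor (\lnot b \land \lnot a)   [simplify]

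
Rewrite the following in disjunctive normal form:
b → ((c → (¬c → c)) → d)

b → ((c → (¬c → c)) → d)
≡ ¬b ∨ ((c → (¬c → c)) → d)   — eliminate →
≡ ¬b ∨ ¬(c → (¬c → c)) ∨ d   — eliminate →
≡ ¬b ∨ ¬(¬c ∨ (¬c → c)) ∨ d   — eliminate →
≡ ¬b ∨ ¬(¬c ∨ ¬¬c ∨ c) ∨ d   — eliminate →
≡ ¬b ∨ (¬¬c ∧ ¬¬¬c ∧ ¬c) ∨ d   — De Morgan
≡ ¬b ∨ (c ∧ ¬¬¬c ∧ ¬c) ∨ d   — double negation
≡ ¬b ∨ (c ∧ ¬c ∧ ¬c) ∨ d   — double negation
≡ ¬b ∨ d   — simplify

¬b ∨ d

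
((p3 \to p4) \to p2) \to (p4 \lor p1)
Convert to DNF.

((p3 \to p4) \to p2) \to (p4 \lor p1)
= \lnot ((p3 \to p4) \to p2) \lor p4 \lor p1   (eliminate \to)
= \lnot (\lnot (p3 \to p4) \lor p2) \lor p4 \lor p1   (eliminate \to)
= \lnot (\lnot (\lnot p3 \lor p4) \lor p2) \lor p4 \lor p1   (eliminate \to)
= (\lnot \lnot (\lnot p3 \lor p4) \land \lnot p2) \lor p4 \lor p1   (De Morgan)
= ((\lnot p3 \lor p4) \land \lnot p2) \lor p4 \lor p1   (double negation)
= (\lnot p3 \land \lnot p2) \lor (p4 \land \lnot p2) \lor p4 \lor p1   (distribute \land over \lor)
= (\lnot p3 \land \lnot p2) \lor p4 \lor p1   (simplify)

(\lnot p3 \land \lnot p2) \lor p4 \lor p1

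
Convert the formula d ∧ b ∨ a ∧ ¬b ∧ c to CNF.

d ∧ b ∨ a ∧ ¬b ∧ c
≡ (d ∨ a) ∧ (d ∨ ¬b) ∧ (d ∨ c) ∧ (b ∨ a) ∧ (b ∨ ¬b) ∧ (b ∨ c)   [distribute ∨ over ∧]
≡ (d ∨ a) ∧ (d ∨ ¬b) ∧ (d ∨ c) ∧ (b ∨ a) ∧ (b ∨ c)   [simplify]

(d ∨ a) ∧ (d ∨ ¬b) ∧ (d ∨ c) ∧ (b ∨ a) ∧ (b ∨ c)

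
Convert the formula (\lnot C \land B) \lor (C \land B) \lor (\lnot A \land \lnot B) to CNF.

B \lor \lnot A

(\lnot C \land B) \lor (C \land B) \lor (\lnot A \land \lnot B)
≡ (\lnot C \lor C \lor \lnot A) \land (\lnot C \lor C \lor \lnot B) \land (\lnot C \lor B \lor \lnot A) \land (\lnot C \lor B \lor \lnot B) \land (B \lor C \lor \lnot A) \land (B \lor C \lor \lnot B) \land (B \lor B \lor \lnot A) \land (B \lor B \lor \lnot B)   [distribute \lor over \land]
≡ B \lor \lnot A   [simplify]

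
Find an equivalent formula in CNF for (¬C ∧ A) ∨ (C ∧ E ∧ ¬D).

(¬C ∧ A) ∨ (C ∧ E ∧ ¬D)
⇔ (¬C ∨ C) ∧ (¬C ∨ E) ∧ (¬C ∨ ¬D) ∧ (A ∨ C) ∧ (A ∨ E) ∧ (A ∨ ¬D)   [distribute ∨ over ∧]
⇔ (¬C ∨ E) ∧ (¬C ∨ ¬D) ∧ (A ∨ C) ∧ (A ∨ E) ∧ (A ∨ ¬D)   [simplify]

(¬C ∨ E) ∧ (¬C ∨ ¬D) ∧ (A ∨ C) ∧ (A ∨ E) ∧ (A ∨ ¬D)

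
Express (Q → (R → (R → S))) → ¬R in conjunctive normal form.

(Q → (R → (R → S))) → ¬R
⇔ ¬(Q → (R → (R → S))) ∨ ¬R   (eliminate →)
⇔ ¬(¬Q ∨ (R → (R → S))) ∨ ¬R   (eliminate →)
⇔ ¬(¬Q ∨ ¬R ∨ (R → S)) ∨ ¬R   (eliminate →)
⇔ ¬(¬Q ∨ ¬R ∨ ¬R ∨ S) ∨ ¬R   (eliminate →)
⇔ (¬¬Q ∧ ¬¬R ∧ ¬¬R ∧ ¬S) ∨ ¬R   (De Morgan)
⇔ (Q ∧ ¬¬R ∧ ¬¬R ∧ ¬S) ∨ ¬R   (double negation)
⇔ (Q ∧ R ∧ ¬¬R ∧ ¬S) ∨ ¬R   (double negation)
⇔ (Q ∧ R ∧ R ∧ ¬S) ∨ ¬R   (double negation)
⇔ (Q ∨ ¬R) ∧ (R ∨ ¬R) ∧ (R ∨ ¬R) ∧ (¬S ∨ ¬R)   (distribute ∨ over ∧)
⇔ (Q ∨ ¬R) ∧ (¬S ∨ ¬R)   (simplify)

(Q ∨ ¬R) ∧ (¬S ∨ ¬R)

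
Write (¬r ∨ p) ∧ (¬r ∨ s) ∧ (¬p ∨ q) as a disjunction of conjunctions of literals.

(¬r ∧ ¬p) ∨ (¬r ∧ q) ∨ (p ∧ s ∧ q)

(¬r ∨ p) ∧ (¬r ∨ s) ∧ (¬p ∨ q)
≡ (¬r ∧ ¬r ∧ ¬p) ∨ (¬r ∧ ¬r ∧ q) ∨ (¬r ∧ s ∧ ¬p) ∨ (¬r ∧ s ∧ q) ∨ (p ∧ ¬r ∧ ¬p) ∨ (p ∧ ¬r ∧ q) ∨ (p ∧ s ∧ ¬p) ∨ (p ∧ s ∧ q)   — distribute ∧ over ∨
≡ (¬r ∧ ¬p) ∨ (¬r ∧ q) ∨ (p ∧ s ∧ q)   — simplify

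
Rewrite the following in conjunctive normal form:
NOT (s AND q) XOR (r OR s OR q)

NOT (s AND q) XOR (r OR s OR q)
≡ (NOT (s AND q) OR r OR s OR q) AND NOT (NOT (s AND q) AND (r OR s OR q))   — expand XOR
≡ (NOT s OR NOT q OR r OR s OR q) AND NOT (NOT (s AND q) AND (r OR s OR q))   — De Morgan
≡ (NOT s OR NOT q OR r OR s OR q) AND (NOT NOT (s AND q) OR NOT (r OR s OR q))   — De Morgan
≡ (NOT s OR NOT q OR r OR s OR q) AND ((s AND q) OR NOT (r OR s OR q))   — double negation
≡ (NOT s OR NOT q OR r OR s OR q) AND ((s AND q) OR (NOT r AND NOT s AND NOT q))   — De Morgan
≡ (NOT s OR NOT q OR r OR s OR q) AND (s OR NOT r) AND (s OR NOT s) AND (s OR NOT q) AND (q OR NOT r) AND (q OR NOT s) AND (q OR NOT q)   — distribute OR over AND
≡ (s OR NOT r) AND (s OR NOT q) AND (q OR NOT r) AND (q OR NOT s)   — simplify

(s OR NOT r) AND (s OR NOT q) AND (q OR NOT r) AND (q OR NOT s)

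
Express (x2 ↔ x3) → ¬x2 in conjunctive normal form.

(x2 ↔ x3) → ¬x2
⇔ ¬(x2 ↔ x3) ∨ ¬x2   [eliminate →]
⇔ ¬((x2 → x3) ∧ (x3 → x2)) ∨ ¬x2   [eliminate ↔]
⇔ ¬((¬x2 ∨ x3) ∧ (x3 → x2)) ∨ ¬x2   [eliminate →]
⇔ ¬((¬x2 ∨ x3) ∧ (¬x3 ∨ x2)) ∨ ¬x2   [eliminate →]
⇔ ¬(¬x2 ∨ x3) ∨ ¬(¬x3 ∨ x2) ∨ ¬x2   [De Morgan]
⇔ (¬¬x2 ∧ ¬x3) ∨ ¬(¬x3 ∨ x2) ∨ ¬x2   [De Morgan]
⇔ (x2 ∧ ¬x3) ∨ ¬(¬x3 ∨ x2) ∨ ¬x2   [double negation]
⇔ (x2 ∧ ¬x3) ∨ (¬¬x3 ∧ ¬x2) ∨ ¬x2   [De Morgan]
⇔ (x2 ∧ ¬x3) ∨ (x3 ∧ ¬x2) ∨ ¬x2   [double negation]
⇔ (x2 ∨ x3 ∨ ¬x2) ∧ (x2 ∨ ¬x2 ∨ ¬x2) ∧ (¬x3 ∨ x3 ∨ ¬x2) ∧ (¬x3 ∨ ¬x2 ∨ ¬x2)   [distribute ∨ over ∧]
⇔ ¬x3 ∨ ¬x2   [simplify]

¬x3 ∨ ¬x2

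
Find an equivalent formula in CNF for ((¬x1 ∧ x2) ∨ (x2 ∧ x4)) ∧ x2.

((¬x1 ∧ x2) ∨ (x2 ∧ x4)) ∧ x2
⇔ (¬x1 ∨ x2) ∧ (¬x1 ∨ x4) ∧ (x2 ∨ x2) ∧ (x2 ∨ x4) ∧ x2   [distribute ∨ over ∧]
⇔ (¬x1 ∨ x4) ∧ x2   [simplify]

(¬x1 ∨ x4) ∧ x2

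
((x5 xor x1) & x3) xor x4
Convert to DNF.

((x5 xor x1) & x3) xor x4
≡ ((x5 xor x1) & x3 & ~x4) | (~((x5 xor x1) & x3) & x4)   (expand xor)
≡ (((x5 & ~x1) | (~x5 & x1)) & x3 & ~x4) | (~((x5 xor x1) & x3) & x4)   (expand xor)
≡ (((x5 & ~x1) | (~x5 & x1)) & x3 & ~x4) | (~(((x5 & ~x1) | (~x5 & x1)) & x3) & x4)   (expand xor)
≡ (((x5 & ~x1) | (~x5 & x1)) & x3 & ~x4) | ((~((x5 & ~x1) | (~x5 & x1)) | ~x3) & x4)   (De Morgan)
≡ (((x5 & ~x1) | (~x5 & x1)) & x3 & ~x4) | (((~(x5 & ~x1) & ~(~x5 & x1)) | ~x3) & x4)   (De Morgan)
≡ (((x5 & ~x1) | (~x5 & x1)) & x3 & ~x4) | ((((~x5 | ~~x1) & ~(~x5 & x1)) | ~x3) & x4)   (De Morgan)
≡ (((x5 & ~x1) | (~x5 & x1)) & x3 & ~x4) | ((((~x5 | x1) & ~(~x5 & x1)) | ~x3) & x4)   (double negation)
≡ (((x5 & ~x1) | (~x5 & x1)) & x3 & ~x4) | ((((~x5 | x1) & (~~x5 | ~x1)) | ~x3) & x4)   (De Morgan)
≡ (((x5 & ~x1) | (~x5 & x1)) & x3 & ~x4) | ((((~x5 | x1) & (x5 | ~x1)) | ~x3) & x4)   (double negation)
≡ (x5 & ~x1 & x3 & ~x4) | (~x5 & x1 & x3 & ~x4) | (~x5 & x5 & x4) | (~x5 & ~x1 & x4) | (x1 & x5 & x4) | (x1 & ~x1 & x4) | (~x3 & x4)   (distribute & over |)
≡ (x5 & ~x1 & x3 & ~x4) | (~x5 & x1 & x3 & ~x4) | (~x5 & ~x1 & x4) | (x1 & x5 & x4) | (~x3 & x4)   (simplify)

(x5 & ~x1 & x3 & ~x4) | (~x5 & x1 & x3 & ~x4) | (~x5 & ~x1 & x4) | (x1 & x5 & x4) | (~x3 & x4)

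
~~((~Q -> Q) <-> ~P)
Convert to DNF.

~~((~Q -> Q) <-> ~P)
≡ ~~(((~Q -> Q) -> ~P) & (~P -> (~Q -> Q)))   — eliminate <->
≡ ~~((~(~Q -> Q) | ~P) & (~P -> (~Q -> Q)))   — eliminate ->
≡ ~~((~(~~Q | Q) | ~P) & (~P -> (~Q -> Q)))   — eliminate ->
≡ ~~((~(~~Q | Q) | ~P) & (~~P | (~Q -> Q)))   — eliminate ->
≡ ~~((~(~~Q | Q) | ~P) & (~~P | ~~Q | Q))   — eliminate ->
≡ (~(~~Q | Q) | ~P) & (~~P | ~~Q | Q)   — double negation
≡ ((~~~Q & ~Q) | ~P) & (~~P | ~~Q | Q)   — De Morgan
≡ ((~Q & ~Q) | ~P) & (~~P | ~~Q | Q)   — double negation
≡ ((~Q & ~Q) | ~P) & (P | ~~Q | Q)   — double negation
≡ ((~Q & ~Q) | ~P) & (P | Q | Q)   — double negation
≡ (~Q & ~Q & P) | (~Q & ~Q & Q) | (~Q & ~Q & Q) | (~P & P) | (~P & Q) | (~P & Q)   — distribute & over |
≡ (~Q & P) | (~P & Q)   — simplify

(~Q & P) | (~P & Q)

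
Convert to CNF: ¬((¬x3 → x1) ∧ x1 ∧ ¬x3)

¬x1 ∨ x3

¬((¬x3 → x1) ∧ x1 ∧ ¬x3)
⇔ ¬((¬¬x3 ∨ x1) ∧ x1 ∧ ¬x3)   — eliminate →
⇔ ¬(¬¬x3 ∨ x1) ∨ ¬x1 ∨ ¬¬x3   — De Morgan
⇔ (¬¬¬x3 ∧ ¬x1) ∨ ¬x1 ∨ ¬¬x3   — De Morgan
⇔ (¬x3 ∧ ¬x1) ∨ ¬x1 ∨ ¬¬x3   — double negation
⇔ (¬x3 ∧ ¬x1) ∨ ¬x1 ∨ x3   — double negation
⇔ (¬x3 ∨ ¬x1 ∨ x3) ∧ (¬x1 ∨ ¬x1 ∨ x3)   — distribute ∨ over ∧
⇔ ¬x1 ∨ x3   — simplify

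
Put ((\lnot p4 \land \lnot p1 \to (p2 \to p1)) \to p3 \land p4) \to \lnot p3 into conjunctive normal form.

(p4 \lor p1 \lor \lnot p2 \lor \lnot p3) \land (\lnot p3 \lor \lnot p4)

((\lnot p4 \land \lnot p1 \to (p2 \to p1)) \to p3 \land p4) \to \lnot p3
= \lnot ((\lnot p4 \land \lnot p1 \to (p2 \to p1)) \to p3 \land p4) \lor \lnot p3
= \lnot (\lnot (\lnot p4 \land \lnot p1 \to (p2 \to p1)) \lor p3 \land p4) \lor \lnot p3
= \lnot (\lnot (\lnot (\lnot p4 \land \lnot p1) \lor (p2 \to p1)) \lor p3 \land p4) \lor \lnot p3
= \lnot (\lnot (\lnot (\lnot p4 \land \lnot p1) \lor \lnot p2 \lor p1) \lor p3 \land p4) \lor \lnot p3
= \lnot \lnot (\lnot (\lnot p4 \land \lnot p1) \lor \lnot p2 \lor p1) \land \lnot (p3 \land p4) \lor \lnot p3
= (\lnot (\lnot p4 \land \lnot p1) \lor \lnot p2 \lor p1) \land \lnot (p3 \land p4) \lor \lnot p3
= (\lnot \lnot p4 \lor \lnot \lnot p1 \lor \lnot p2 \lor p1) \land \lnot (p3 \land p4) \lor \lnot p3
= (p4 \lor \lnot \lnot p1 \lor \lnot p2 \lor p1) \land \lnot (p3 \land p4) \lor \lnot p3
= (p4 \lor p1 \lor \lnot p2 \lor p1) \land \lnot (p3 \land p4) \lor \lnot p3
= (p4 \lor p1 \lor \lnot p2 \lor p1) \land (\lnot p3 \lor \lnot p4) \lor \lnot p3
= (p4 \lor p1 \lor \lnot p2 \lor p1 \lor \lnot p3) \land (\lnot p3 \lor \lnot p4 \lor \lnot p3)
= (p4 \lor p1 \lor \lnot p2 \lor \lnot p3) \land (\lnot p3 \lor \lnot p4)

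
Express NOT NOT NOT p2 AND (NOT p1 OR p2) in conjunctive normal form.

NOT p2 AND (NOT p1 OR p2)

NOT NOT NOT p2 AND (NOT p1 OR p2)
⇔ NOT p2 AND (NOT p1 OR p2)   [double negation]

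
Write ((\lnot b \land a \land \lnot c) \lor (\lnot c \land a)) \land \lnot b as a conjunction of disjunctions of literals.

a \land \lnot c \land \lnot b

((\lnot b \land a \land \lnot c) \lor (\lnot c \land a)) \land \lnot b
⇔ (\lnot b \lor \lnot c) \land (\lnot b \lor a) \land (a \lor \lnot c) \land (a \lor a) \land (\lnot c \lor \lnot c) \land (\lnot c \lor a) \land \lnot b   (distribute \lor over \land)
⇔ a \land \lnot c \land \lnot b   (simplify)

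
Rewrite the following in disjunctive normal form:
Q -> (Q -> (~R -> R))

Q -> (Q -> (~R -> R))
= ~Q | (Q -> (~R -> R))   (eliminate ->)
= ~Q | ~Q | (~R -> R)   (eliminate ->)
= ~Q | ~Q | ~~R | R   (eliminate ->)
= ~Q | ~Q | R | R   (double negation)
= ~Q | R   (simplify)

~Q | R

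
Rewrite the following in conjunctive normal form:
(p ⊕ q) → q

(p ⊕ q) → q
= ¬(p ⊕ q) ∨ q   [eliminate →]
= ¬((p ∨ q) ∧ ¬(p ∧ q)) ∨ q   [expand ⊕]
= ¬(p ∨ q) ∨ ¬¬(p ∧ q) ∨ q   [De Morgan]
= (¬p ∧ ¬q) ∨ ¬¬(p ∧ q) ∨ q   [De Morgan]
= (¬p ∧ ¬q) ∨ (p ∧ q) ∨ q   [double negation]
= (¬p ∨ p ∨ q) ∧ (¬p ∨ q ∨ q) ∧ (¬q ∨ p ∨ q) ∧ (¬q ∨ q ∨ q)   [distribute ∨ over ∧]
= ¬p ∨ q   [simplify]

¬p ∨ q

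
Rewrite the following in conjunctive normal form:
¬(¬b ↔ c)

(¬b ∨ c) ∧ (¬c ∨ b)

¬(¬b ↔ c)
= ¬((¬b → c) ∧ (c → ¬b))   [eliminate ↔]
= ¬((¬¬b ∨ c) ∧ (c → ¬b))   [eliminate →]
= ¬((¬¬b ∨ c) ∧ (¬c ∨ ¬b))   [eliminate →]
= ¬(¬¬b ∨ c) ∨ ¬(¬c ∨ ¬b)   [De Morgan]
= (¬¬¬b ∧ ¬c) ∨ ¬(¬c ∨ ¬b)   [De Morgan]
= (¬b ∧ ¬c) ∨ ¬(¬c ∨ ¬b)   [double negation]
= (¬b ∧ ¬c) ∨ (¬¬c ∧ ¬¬b)   [De Morgan]
= (¬b ∧ ¬c) ∨ (c ∧ ¬¬b)   [double negation]
= (¬b ∧ ¬c) ∨ (c ∧ b)   [double negation]
= (¬b ∨ c) ∧ (¬b ∨ b) ∧ (¬c ∨ c) ∧ (¬c ∨ b)   [distribute ∨ over ∧]
= (¬b ∨ c) ∧ (¬c ∨ b)   [simplify]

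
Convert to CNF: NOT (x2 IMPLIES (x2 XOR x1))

x2 AND (NOT x2 OR x1)

NOT (x2 IMPLIES (x2 XOR x1))
= NOT (NOT x2 OR (x2 XOR x1))   — eliminate IMPLIES
= NOT (NOT x2 OR ((x2 OR x1) AND NOT (x2 AND x1)))   — expand XOR
= NOT NOT x2 AND NOT ((x2 OR x1) AND NOT (x2 AND x1))   — De Morgan
= x2 AND NOT ((x2 OR x1) AND NOT (x2 AND x1))   — double negation
= x2 AND (NOT (x2 OR x1) OR NOT NOT (x2 AND x1))   — De Morgan
= x2 AND ((NOT x2 AND NOT x1) OR NOT NOT (x2 AND x1))   — De Morgan
= x2 AND ((NOT x2 AND NOT x1) OR (x2 AND x1))   — double negation
= x2 AND (NOT x2 OR x2) AND (NOT x2 OR x1) AND (NOT x1 OR x2) AND (NOT x1 OR x1)   — distribute OR over AND
= x2 AND (NOT x2 OR x1)   — simplify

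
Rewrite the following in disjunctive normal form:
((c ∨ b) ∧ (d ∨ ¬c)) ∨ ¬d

((c ∨ b) ∧ (d ∨ ¬c)) ∨ ¬d
≡ (c ∧ d) ∨ (c ∧ ¬c) ∨ (b ∧ d) ∨ (b ∧ ¬c) ∨ ¬d   — distribute ∧ over ∨
≡ (c ∧ d) ∨ (b ∧ d) ∨ (b ∧ ¬c) ∨ ¬d   — simplify

(c ∧ d) ∨ (b ∧ d) ∨ (b ∧ ¬c) ∨ ¬d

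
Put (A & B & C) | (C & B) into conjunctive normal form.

(A & B & C) | (C & B)
≡ (A | C) & (A | B) & (B | C) & (B | B) & (C | C) & (C | B)
≡ B & C

B & C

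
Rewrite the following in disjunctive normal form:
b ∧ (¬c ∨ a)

b ∧ (¬c ∨ a)
⇔ (b ∧ ¬c) ∨ (b ∧ a)

(b ∧ ¬c) ∨ (b ∧ a)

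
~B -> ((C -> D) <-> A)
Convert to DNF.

~B -> ((C -> D) <-> A)
⇔ ~~B | ((C -> D) <-> A)   [eliminate ->]
⇔ ~~B | (((C -> D) -> A) & (A -> (C -> D)))   [eliminate <->]
⇔ ~~B | ((~(C -> D) | A) & (A -> (C -> D)))   [eliminate ->]
⇔ ~~B | ((~(~C | D) | A) & (A -> (C -> D)))   [eliminate ->]
⇔ ~~B | ((~(~C | D) | A) & (~A | (C -> D)))   [eliminate ->]
⇔ ~~B | ((~(~C | D) | A) & (~A | ~C | D))   [eliminate ->]
⇔ B | ((~(~C | D) | A) & (~A | ~C | D))   [double negation]
⇔ B | (((~~C & ~D) | A) & (~A | ~C | D))   [De Morgan]
⇔ B | (((C & ~D) | A) & (~A | ~C | D))   [double negation]
⇔ B | (C & ~D & ~A) | (C & ~D & ~C) | (C & ~D & D) | (A & ~A) | (A & ~C) | (A & D)   [distribute & over |]
⇔ B | (C & ~D & ~A) | (A & ~C) | (A & D)   [simplify]

B | (C & ~D & ~A) | (A & ~C) | (A & D)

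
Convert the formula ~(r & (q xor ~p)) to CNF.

~(r & (q xor ~p))
⇔ ~(r & (q | ~p) & ~(q & ~p))   [expand xor]
⇔ ~r | ~(q | ~p) | ~~(q & ~p)   [De Morgan]
⇔ ~r | (~q & ~~p) | ~~(q & ~p)   [De Morgan]
⇔ ~r | (~q & p) | ~~(q & ~p)   [double negation]
⇔ ~r | (~q & p) | (q & ~p)   [double negation]
⇔ (~r | ~q | q) & (~r | ~q | ~p) & (~r | p | q) & (~r | p | ~p)   [distribute | over &]
⇔ (~r | ~q | ~p) & (~r | p | q)   [simplify]

(~r | ~q | ~p) & (~r | p | q)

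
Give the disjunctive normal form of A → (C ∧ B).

A → (C ∧ B)
≡ ¬A ∨ (C ∧ B)   [eliminate →]

¬A ∨ (C ∧ B)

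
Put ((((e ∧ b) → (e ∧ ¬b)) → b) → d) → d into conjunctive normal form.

b ∨ d

((((e ∧ b) → (e ∧ ¬b)) → b) → d) → d
≡ ¬((((e ∧ b) → (e ∧ ¬b)) → b) → d) ∨ d   [eliminate →]
≡ ¬(¬(((e ∧ b) → (e ∧ ¬b)) → b) ∨ d) ∨ d   [eliminate →]
≡ ¬(¬(¬((e ∧ b) → (e ∧ ¬b)) ∨ b) ∨ d) ∨ d   [eliminate →]
≡ ¬(¬(¬(¬(e ∧ b) ∨ (e ∧ ¬b)) ∨ b) ∨ d) ∨ d   [eliminate →]
≡ (¬¬(¬(¬(e ∧ b) ∨ (e ∧ ¬b)) ∨ b) ∧ ¬d) ∨ d   [De Morgan]
≡ ((¬(¬(e ∧ b) ∨ (e ∧ ¬b)) ∨ b) ∧ ¬d) ∨ d   [double negation]
≡ (((¬¬(e ∧ b) ∧ ¬(e ∧ ¬b)) ∨ b) ∧ ¬d) ∨ d   [De Morgan]
≡ (((e ∧ b ∧ ¬(e ∧ ¬b)) ∨ b) ∧ ¬d) ∨ d   [double negation]
≡ (((e ∧ b ∧ (¬e ∨ ¬¬b)) ∨ b) ∧ ¬d) ∨ d   [De Morgan]
≡ (((e ∧ b ∧ (¬e ∨ b)) ∨ b) ∧ ¬d) ∨ d   [double negation]
≡ (e ∨ b ∨ d) ∧ (b ∨ b ∨ d) ∧ (¬e ∨ b ∨ b ∨ d) ∧ (¬d ∨ d)   [distribute ∨ over ∧]
≡ b ∨ d   [simplify]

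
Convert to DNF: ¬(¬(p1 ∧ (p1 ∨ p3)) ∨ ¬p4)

¬(¬(p1 ∧ (p1 ∨ p3)) ∨ ¬p4)
= ¬¬(p1 ∧ (p1 ∨ p3)) ∧ ¬¬p4   — De Morgan
= p1 ∧ (p1 ∨ p3) ∧ ¬¬p4   — double negation
= p1 ∧ (p1 ∨ p3) ∧ p4   — double negation
= (p1 ∧ p1 ∧ p4) ∨ (p1 ∧ p3 ∧ p4)   — distribute ∧ over ∨
= p1 ∧ p4   — simplify

p1 ∧ p4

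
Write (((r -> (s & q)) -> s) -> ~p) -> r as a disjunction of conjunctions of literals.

(s & p) | r

(((r -> (s & q)) -> s) -> ~p) -> r
≡ ~(((r -> (s & q)) -> s) -> ~p) | r   [eliminate ->]
≡ ~(~((r -> (s & q)) -> s) | ~p) | r   [eliminate ->]
≡ ~(~(~(r -> (s & q)) | s) | ~p) | r   [eliminate ->]
≡ ~(~(~(~r | (s & q)) | s) | ~p) | r   [eliminate ->]
≡ (~~(~(~r | (s & q)) | s) & ~~p) | r   [De Morgan]
≡ ((~(~r | (s & q)) | s) & ~~p) | r   [double negation]
≡ (((~~r & ~(s & q)) | s) & ~~p) | r   [De Morgan]
≡ (((r & ~(s & q)) | s) & ~~p) | r   [double negation]
≡ (((r & (~s | ~q)) | s) & ~~p) | r   [De Morgan]
≡ (((r & (~s | ~q)) | s) & p) | r   [double negation]
≡ (r & ~s & p) | (r & ~q & p) | (s & p) | r   [distribute & over |]
≡ (s & p) | r   [simplify]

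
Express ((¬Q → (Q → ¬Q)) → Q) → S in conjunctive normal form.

((¬Q → (Q → ¬Q)) → Q) → S
⇔ ¬((¬Q → (Q → ¬Q)) → Q) ∨ S
⇔ ¬(¬(¬Q → (Q → ¬Q)) ∨ Q) ∨ S
⇔ ¬(¬(¬¬Q ∨ (Q → ¬Q)) ∨ Q) ∨ S
⇔ ¬(¬(¬¬Q ∨ ¬Q ∨ ¬Q) ∨ Q) ∨ S
⇔ (¬¬(¬¬Q ∨ ¬Q ∨ ¬Q) ∧ ¬Q) ∨ S
⇔ ((¬¬Q ∨ ¬Q ∨ ¬Q) ∧ ¬Q) ∨ S
⇔ ((Q ∨ ¬Q ∨ ¬Q) ∧ ¬Q) ∨ S
⇔ (Q ∨ ¬Q ∨ ¬Q ∨ S) ∧ (¬Q ∨ S)
⇔ ¬Q ∨ S

¬Q ∨ S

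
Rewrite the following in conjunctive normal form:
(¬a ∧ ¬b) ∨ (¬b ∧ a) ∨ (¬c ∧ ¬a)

(¬a ∨ ¬b) ∧ (¬b ∨ ¬c)

(¬a ∧ ¬b) ∨ (¬b ∧ a) ∨ (¬c ∧ ¬a)
= (¬a ∨ ¬b ∨ ¬c) ∧ (¬a ∨ ¬b ∨ ¬a) ∧ (¬a ∨ a ∨ ¬c) ∧ (¬a ∨ a ∨ ¬a) ∧ (¬b ∨ ¬b ∨ ¬c) ∧ (¬b ∨ ¬b ∨ ¬a) ∧ (¬b ∨ a ∨ ¬c) ∧ (¬b ∨ a ∨ ¬a)   — distribute ∨ over ∧
= (¬a ∨ ¬b) ∧ (¬b ∨ ¬c)   — simplify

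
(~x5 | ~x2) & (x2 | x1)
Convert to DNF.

(~x5 & x2) | (~x5 & x1) | (~x2 & x1)

(~x5 | ~x2) & (x2 | x1)
≡ (~x5 & x2) | (~x5 & x1) | (~x2 & x2) | (~x2 & x1)   [distribute & over |]
≡ (~x5 & x2) | (~x5 & x1) | (~x2 & x1)   [simplify]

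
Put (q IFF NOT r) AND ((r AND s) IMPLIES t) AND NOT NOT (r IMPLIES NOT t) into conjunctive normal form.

(q IFF NOT r) AND ((r AND s) IMPLIES t) AND NOT NOT (r IMPLIES NOT t)
⇔ (q IMPLIES NOT r) AND (NOT r IMPLIES q) AND ((r AND s) IMPLIES t) AND NOT NOT (r IMPLIES NOT t)   — eliminate IFF
⇔ (NOT q OR NOT r) AND (NOT r IMPLIES q) AND ((r AND s) IMPLIES t) AND NOT NOT (r IMPLIES NOT t)   — eliminate IMPLIES
⇔ (NOT q OR NOT r) AND (NOT NOT r OR q) AND ((r AND s) IMPLIES t) AND NOT NOT (r IMPLIES NOT t)   — eliminate IMPLIES
⇔ (NOT q OR NOT r) AND (NOT NOT r OR q) AND (NOT (r AND s) OR t) AND NOT NOT (r IMPLIES NOT t)   — eliminate IMPLIES
⇔ (NOT q OR NOT r) AND (NOT NOT r OR q) AND (NOT (r AND s) OR t) AND NOT NOT (NOT r OR NOT t)   — eliminate IMPLIES
⇔ (NOT q OR NOT r) AND (r OR q) AND (NOT (r AND s) OR t) AND NOT NOT (NOT r OR NOT t)   — double negation
⇔ (NOT q OR NOT r) AND (r OR q) AND (NOT r OR NOT s OR t) AND NOT NOT (NOT r OR NOT t)   — De Morgan
⇔ (NOT q OR NOT r) AND (r OR q) AND (NOT r OR NOT s OR t) AND (NOT r OR NOT t)   — double negation

(NOT q OR NOT r) AND (r OR q) AND (NOT r OR NOT s OR t) AND (NOT r OR NOT t)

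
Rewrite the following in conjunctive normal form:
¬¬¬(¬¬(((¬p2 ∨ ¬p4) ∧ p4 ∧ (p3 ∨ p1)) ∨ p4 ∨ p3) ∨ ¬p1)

¬¬¬(¬¬(((¬p2 ∨ ¬p4) ∧ p4 ∧ (p3 ∨ p1)) ∨ p4 ∨ p3) ∨ ¬p1)
≡ ¬(¬¬(((¬p2 ∨ ¬p4) ∧ p4 ∧ (p3 ∨ p1)) ∨ p4 ∨ p3) ∨ ¬p1)   [double negation]
≡ ¬¬¬(((¬p2 ∨ ¬p4) ∧ p4 ∧ (p3 ∨ p1)) ∨ p4 ∨ p3) ∧ ¬¬p1   [De Morgan]
≡ ¬(((¬p2 ∨ ¬p4) ∧ p4 ∧ (p3 ∨ p1)) ∨ p4 ∨ p3) ∧ ¬¬p1   [double negation]
≡ ¬((¬p2 ∨ ¬p4) ∧ p4 ∧ (p3 ∨ p1)) ∧ ¬p4 ∧ ¬p3 ∧ ¬¬p1   [De Morgan]
≡ (¬(¬p2 ∨ ¬p4) ∨ ¬p4 ∨ ¬(p3 ∨ p1)) ∧ ¬p4 ∧ ¬p3 ∧ ¬¬p1   [De Morgan]
≡ ((¬¬p2 ∧ ¬¬p4) ∨ ¬p4 ∨ ¬(p3 ∨ p1)) ∧ ¬p4 ∧ ¬p3 ∧ ¬¬p1   [De Morgan]
≡ ((p2 ∧ ¬¬p4) ∨ ¬p4 ∨ ¬(p3 ∨ p1)) ∧ ¬p4 ∧ ¬p3 ∧ ¬¬p1   [double negation]
≡ ((p2 ∧ p4) ∨ ¬p4 ∨ ¬(p3 ∨ p1)) ∧ ¬p4 ∧ ¬p3 ∧ ¬¬p1   [double negation]
≡ ((p2 ∧ p4) ∨ ¬p4 ∨ (¬p3 ∧ ¬p1)) ∧ ¬p4 ∧ ¬p3 ∧ ¬¬p1   [De Morgan]
≡ ((p2 ∧ p4) ∨ ¬p4 ∨ (¬p3 ∧ ¬p1)) ∧ ¬p4 ∧ ¬p3 ∧ p1   [double negation]
≡ (p2 ∨ ¬p4 ∨ ¬p3) ∧ (p2 ∨ ¬p4 ∨ ¬p1) ∧ (p4 ∨ ¬p4 ∨ ¬p3) ∧ (p4 ∨ ¬p4 ∨ ¬p1) ∧ ¬p4 ∧ ¬p3 ∧ p1   [distribute ∨ over ∧]
≡ ¬p4 ∧ ¬p3 ∧ p1   [simplify]

¬p4 ∧ ¬p3 ∧ p1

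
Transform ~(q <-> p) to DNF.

(q & ~p) | (p & ~q)

~(q <-> p)
= ~((q -> p) & (p -> q))
= ~((~q | p) & (p -> q))
= ~((~q | p) & (~p | q))
= ~(~q | p) | ~(~p | q)
= (~~q & ~p) | ~(~p | q)
= (q & ~p) | ~(~p | q)
= (q & ~p) | (~~p & ~q)
= (q & ~p) | (p & ~q)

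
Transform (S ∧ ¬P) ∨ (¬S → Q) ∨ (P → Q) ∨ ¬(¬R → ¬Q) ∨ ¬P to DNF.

(S ∧ ¬P) ∨ (¬S → Q) ∨ (P → Q) ∨ ¬(¬R → ¬Q) ∨ ¬P
≡ (S ∧ ¬P) ∨ ¬¬S ∨ Q ∨ (P → Q) ∨ ¬(¬R → ¬Q) ∨ ¬P   [eliminate →]
≡ (S ∧ ¬P) ∨ ¬¬S ∨ Q ∨ ¬P ∨ Q ∨ ¬(¬R → ¬Q) ∨ ¬P   [eliminate →]
≡ (S ∧ ¬P) ∨ ¬¬S ∨ Q ∨ ¬P ∨ Q ∨ ¬(¬¬R ∨ ¬Q) ∨ ¬P   [eliminate →]
≡ (S ∧ ¬P) ∨ S ∨ Q ∨ ¬P ∨ Q ∨ ¬(¬¬R ∨ ¬Q) ∨ ¬P   [double negation]
≡ (S ∧ ¬P) ∨ S ∨ Q ∨ ¬P ∨ Q ∨ (¬¬¬R ∧ ¬¬Q) ∨ ¬P   [De Morgan]
≡ (S ∧ ¬P) ∨ S ∨ Q ∨ ¬P ∨ Q ∨ (¬R ∧ ¬¬Q) ∨ ¬P   [double negation]
≡ (S ∧ ¬P) ∨ S ∨ Q ∨ ¬P ∨ Q ∨ (¬R ∧ Q) ∨ ¬P   [double negation]
≡ S ∨ Q ∨ ¬P   [simplify]

S ∨ Q ∨ ¬P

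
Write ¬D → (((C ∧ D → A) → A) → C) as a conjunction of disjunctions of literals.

D ∨ ¬A ∨ C

¬D → (((C ∧ D → A) → A) → C)
≡ ¬¬D ∨ (((C ∧ D → A) → A) → C)   [eliminate →]
≡ ¬¬D ∨ ¬((C ∧ D → A) → A) ∨ C   [eliminate →]
≡ ¬¬D ∨ ¬(¬(C ∧ D → A) ∨ A) ∨ C   [eliminate →]
≡ ¬¬D ∨ ¬(¬(¬(C ∧ D) ∨ A) ∨ A) ∨ C   [eliminate →]
≡ D ∨ ¬(¬(¬(C ∧ D) ∨ A) ∨ A) ∨ C   [double negation]
≡ D ∨ ¬¬(¬(C ∧ D) ∨ A) ∧ ¬A ∨ C   [De Morgan]
≡ D ∨ (¬(C ∧ D) ∨ A) ∧ ¬A ∨ C   [double negation]
≡ D ∨ (¬C ∨ ¬D ∨ A) ∧ ¬A ∨ C   [De Morgan]
≡ (D ∨ ¬C ∨ ¬D ∨ A ∨ C) ∧ (D ∨ ¬A ∨ C)   [distribute ∨ over ∧]
≡ D ∨ ¬A ∨ C   [simplify]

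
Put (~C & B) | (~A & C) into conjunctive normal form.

(~C | ~A) & (B | ~A) & (B | C)

(~C & B) | (~A & C)
= (~C | ~A) & (~C | C) & (B | ~A) & (B | C)   — distribute | over &
= (~C | ~A) & (B | ~A) & (B | C)   — simplify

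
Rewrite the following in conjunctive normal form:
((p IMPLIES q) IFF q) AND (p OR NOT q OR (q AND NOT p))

p OR q

((p IMPLIES q) IFF q) AND (p OR NOT q OR (q AND NOT p))
⇔ ((p IMPLIES q) IMPLIES q) AND (q IMPLIES (p IMPLIES q)) AND (p OR NOT q OR (q AND NOT p))   [eliminate IFF]
⇔ (NOT (p IMPLIES q) OR q) AND (q IMPLIES (p IMPLIES q)) AND (p OR NOT q OR (q AND NOT p))   [eliminate IMPLIES]
⇔ (NOT (NOT p OR q) OR q) AND (q IMPLIES (p IMPLIES q)) AND (p OR NOT q OR (q AND NOT p))   [eliminate IMPLIES]
⇔ (NOT (NOT p OR q) OR q) AND (NOT q OR (p IMPLIES q)) AND (p OR NOT q OR (q AND NOT p))   [eliminate IMPLIES]
⇔ (NOT (NOT p OR q) OR q) AND (NOT q OR NOT p OR q) AND (p OR NOT q OR (q AND NOT p))   [eliminate IMPLIES]
⇔ ((NOT NOT p AND NOT q) OR q) AND (NOT q OR NOT p OR q) AND (p OR NOT q OR (q AND NOT p))   [De Morgan]
⇔ ((p AND NOT q) OR q) AND (NOT q OR NOT p OR q) AND (p OR NOT q OR (q AND NOT p))   [double negation]
⇔ (p OR q) AND (NOT q OR q) AND (NOT q OR NOT p OR q) AND (p OR NOT q OR q) AND (p OR NOT q OR NOT p)   [distribute OR over AND]
⇔ p OR q   [simplify]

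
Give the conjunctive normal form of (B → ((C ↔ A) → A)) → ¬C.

(B → ((C ↔ A) → A)) → ¬C
= ¬(B → ((C ↔ A) → A)) ∨ ¬C   [eliminate →]
= ¬(¬B ∨ ((C ↔ A) → A)) ∨ ¬C   [eliminate →]
= ¬(¬B ∨ ¬(C ↔ A) ∨ A) ∨ ¬C   [eliminate →]
= ¬(¬B ∨ ¬((C → A) ∧ (A → C)) ∨ A) ∨ ¬C   [eliminate ↔]
= ¬(¬B ∨ ¬((¬C ∨ A) ∧ (A → C)) ∨ A) ∨ ¬C   [eliminate →]
= ¬(¬B ∨ ¬((¬C ∨ A) ∧ (¬A ∨ C)) ∨ A) ∨ ¬C   [eliminate →]
= (¬¬B ∧ ¬¬((¬C ∨ A) ∧ (¬A ∨ C)) ∧ ¬A) ∨ ¬C   [De Morgan]
= (B ∧ ¬¬((¬C ∨ A) ∧ (¬A ∨ C)) ∧ ¬A) ∨ ¬C   [double negation]
= (B ∧ (¬C ∨ A) ∧ (¬A ∨ C) ∧ ¬A) ∨ ¬C   [double negation]
= (B ∨ ¬C) ∧ (¬C ∨ A ∨ ¬C) ∧ (¬A ∨ C ∨ ¬C) ∧ (¬A ∨ ¬C)   [distribute ∨ over ∧]
= (B ∨ ¬C) ∧ (¬C ∨ A) ∧ (¬A ∨ ¬C)   [simplify]

(B ∨ ¬C) ∧ (¬C ∨ A) ∧ (¬A ∨ ¬C)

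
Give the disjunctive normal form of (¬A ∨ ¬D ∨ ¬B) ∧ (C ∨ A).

(¬A ∨ ¬D ∨ ¬B) ∧ (C ∨ A)
≡ (¬A ∧ C) ∨ (¬A ∧ A) ∨ (¬D ∧ C) ∨ (¬D ∧ A) ∨ (¬B ∧ C) ∨ (¬B ∧ A)   — distribute ∧ over ∨
≡ (¬A ∧ C) ∨ (¬D ∧ C) ∨ (¬D ∧ A) ∨ (¬B ∧ C) ∨ (¬B ∧ A)   — simplify

(¬A ∧ C) ∨ (¬D ∧ C) ∨ (¬D ∧ A) ∨ (¬B ∧ C) ∨ (¬B ∧ A)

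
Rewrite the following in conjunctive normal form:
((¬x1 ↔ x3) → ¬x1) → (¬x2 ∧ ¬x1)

((¬x1 ↔ x3) → ¬x1) → (¬x2 ∧ ¬x1)
= ¬((¬x1 ↔ x3) → ¬x1) ∨ (¬x2 ∧ ¬x1)   [eliminate →]
= ¬(¬(¬x1 ↔ x3) ∨ ¬x1) ∨ (¬x2 ∧ ¬x1)   [eliminate →]
= ¬(¬((¬x1 → x3) ∧ (x3 → ¬x1)) ∨ ¬x1) ∨ (¬x2 ∧ ¬x1)   [eliminate ↔]
= ¬(¬((¬¬x1 ∨ x3) ∧ (x3 → ¬x1)) ∨ ¬x1) ∨ (¬x2 ∧ ¬x1)   [eliminate →]
= ¬(¬((¬¬x1 ∨ x3) ∧ (¬x3 ∨ ¬x1)) ∨ ¬x1) ∨ (¬x2 ∧ ¬x1)   [eliminate →]
= (¬¬((¬¬x1 ∨ x3) ∧ (¬x3 ∨ ¬x1)) ∧ ¬¬x1) ∨ (¬x2 ∧ ¬x1)   [De Morgan]
= ((¬¬x1 ∨ x3) ∧ (¬x3 ∨ ¬x1) ∧ ¬¬x1) ∨ (¬x2 ∧ ¬x1)   [double negation]
= ((x1 ∨ x3) ∧ (¬x3 ∨ ¬x1) ∧ ¬¬x1) ∨ (¬x2 ∧ ¬x1)   [double negation]
= ((x1 ∨ x3) ∧ (¬x3 ∨ ¬x1) ∧ x1) ∨ (¬x2 ∧ ¬x1)   [double negation]
= (x1 ∨ x3 ∨ ¬x2) ∧ (x1 ∨ x3 ∨ ¬x1) ∧ (¬x3 ∨ ¬x1 ∨ ¬x2) ∧ (¬x3 ∨ ¬x1 ∨ ¬x1) ∧ (x1 ∨ ¬x2) ∧ (x1 ∨ ¬x1)   [distribute ∨ over ∧]
= (¬x3 ∨ ¬x1) ∧ (x1 ∨ ¬x2)   [simplify]

(¬x3 ∨ ¬x1) ∧ (x1 ∨ ¬x2)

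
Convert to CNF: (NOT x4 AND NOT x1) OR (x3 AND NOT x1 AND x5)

(NOT x4 AND NOT x1) OR (x3 AND NOT x1 AND x5)
≡ (NOT x4 OR x3) AND (NOT x4 OR NOT x1) AND (NOT x4 OR x5) AND (NOT x1 OR x3) AND (NOT x1 OR NOT x1) AND (NOT x1 OR x5)   [distribute OR over AND]
≡ (NOT x4 OR x3) AND (NOT x4 OR x5) AND NOT x1   [simplify]

(NOT x4 OR x3) AND (NOT x4 OR x5) AND NOT x1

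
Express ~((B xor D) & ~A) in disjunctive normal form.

~((B xor D) & ~A)
= ~(((B & ~D) | (~B & D)) & ~A)   [expand xor]
= ~((B & ~D) | (~B & D)) | ~~A   [De Morgan]
= (~(B & ~D) & ~(~B & D)) | ~~A   [De Morgan]
= ((~B | ~~D) & ~(~B & D)) | ~~A   [De Morgan]
= ((~B | D) & ~(~B & D)) | ~~A   [double negation]
= ((~B | D) & (~~B | ~D)) | ~~A   [De Morgan]
= ((~B | D) & (B | ~D)) | ~~A   [double negation]
= ((~B | D) & (B | ~D)) | A   [double negation]
= (~B & B) | (~B & ~D) | (D & B) | (D & ~D) | A   [distribute & over |]
= (~B & ~D) | (D & B) | A   [simplify]

(~B & ~D) | (D & B) | A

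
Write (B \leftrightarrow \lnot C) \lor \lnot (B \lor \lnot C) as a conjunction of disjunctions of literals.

(\lnot B \lor \lnot C) \land (C \lor B)

(B \leftrightarrow \lnot C) \lor \lnot (B \lor \lnot C)
≡ ((B \to \lnot C) \land (\lnot C \to B)) \lor \lnot (B \lor \lnot C)   — eliminate \leftrightarrow
≡ ((\lnot B \lor \lnot C) \land (\lnot C \to B)) \lor \lnot (B \lor \lnot C)   — eliminate \to
≡ ((\lnot B \lor \lnot C) \land (\lnot \lnot C \lor B)) \lor \lnot (B \lor \lnot C)   — eliminate \to
≡ ((\lnot B \lor \lnot C) \land (C \lor B)) \lor \lnot (B \lor \lnot C)   — double negation
≡ ((\lnot B \lor \lnot C) \land (C \lor B)) \lor (\lnot B \land \lnot \lnot C)   — De Morgan
≡ ((\lnot B \lor \lnot C) \land (C \lor B)) \lor (\lnot B \land C)   — double negation
≡ (\lnot B \lor \lnot C \lor \lnot B) \land (\lnot B \lor \lnot C \lor C) \land (C \lor B \lor \lnot B) \land (C \lor B \lor C)   — distribute \lor over \land
≡ (\lnot B \lor \lnot C) \land (C \lor B)   — simplify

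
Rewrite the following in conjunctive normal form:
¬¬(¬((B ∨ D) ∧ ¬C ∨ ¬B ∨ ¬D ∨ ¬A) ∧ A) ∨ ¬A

¬¬(¬((B ∨ D) ∧ ¬C ∨ ¬B ∨ ¬D ∨ ¬A) ∧ A) ∨ ¬A
≡ ¬((B ∨ D) ∧ ¬C ∨ ¬B ∨ ¬D ∨ ¬A) ∧ A ∨ ¬A   (double negation)
≡ ¬((B ∨ D) ∧ ¬C) ∧ ¬¬B ∧ ¬¬D ∧ ¬¬A ∧ A ∨ ¬A   (De Morgan)
≡ (¬(B ∨ D) ∨ ¬¬C) ∧ ¬¬B ∧ ¬¬D ∧ ¬¬A ∧ A ∨ ¬A   (De Morgan)
≡ (¬B ∧ ¬D ∨ ¬¬C) ∧ ¬¬B ∧ ¬¬D ∧ ¬¬A ∧ A ∨ ¬A   (De Morgan)
≡ (¬B ∧ ¬D ∨ C) ∧ ¬¬B ∧ ¬¬D ∧ ¬¬A ∧ A ∨ ¬A   (double negation)
≡ (¬B ∧ ¬D ∨ C) ∧ B ∧ ¬¬D ∧ ¬¬A ∧ A ∨ ¬A   (double negation)
≡ (¬B ∧ ¬D ∨ C) ∧ B ∧ D ∧ ¬¬A ∧ A ∨ ¬A   (double negation)
≡ (¬B ∧ ¬D ∨ C) ∧ B ∧ D ∧ A ∧ A ∨ ¬A   (double negation)
≡ (¬B ∨ C ∨ ¬A) ∧ (¬D ∨ C ∨ ¬A) ∧ (B ∨ ¬A) ∧ (D ∨ ¬A) ∧ (A ∨ ¬A) ∧ (A ∨ ¬A)   (distribute ∨ over ∧)
≡ (¬B ∨ C ∨ ¬A) ∧ (¬D ∨ C ∨ ¬A) ∧ (B ∨ ¬A) ∧ (D ∨ ¬A)   (simplify)

(¬B ∨ C ∨ ¬A) ∧ (¬D ∨ C ∨ ¬A) ∧ (B ∨ ¬A) ∧ (D ∨ ¬A)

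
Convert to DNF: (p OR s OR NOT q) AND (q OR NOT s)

(p AND q) OR (p AND NOT s) OR (s AND q) OR (NOT q AND NOT s)

(p OR s OR NOT q) AND (q OR NOT s)
= (p AND q) OR (p AND NOT s) OR (s AND q) OR (s AND NOT s) OR (NOT q AND q) OR (NOT q AND NOT s)   [distribute AND over OR]
= (p AND q) OR (p AND NOT s) OR (s AND q) OR (NOT q AND NOT s)   [simplify]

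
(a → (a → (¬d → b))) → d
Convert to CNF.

(a → (a → (¬d → b))) → d
≡ ¬(a → (a → (¬d → b))) ∨ d   [eliminate →]
≡ ¬(¬a ∨ (a → (¬d → b))) ∨ d   [eliminate →]
≡ ¬(¬a ∨ ¬a ∨ (¬d → b)) ∨ d   [eliminate →]
≡ ¬(¬a ∨ ¬a ∨ ¬¬d ∨ b) ∨ d   [eliminate →]
≡ ¬¬a ∧ ¬¬a ∧ ¬¬¬d ∧ ¬b ∨ d   [De Morgan]
≡ a ∧ ¬¬a ∧ ¬¬¬d ∧ ¬b ∨ d   [double negation]
≡ a ∧ a ∧ ¬¬¬d ∧ ¬b ∨ d   [double negation]
≡ a ∧ a ∧ ¬d ∧ ¬b ∨ d   [double negation]
≡ (a ∨ d) ∧ (a ∨ d) ∧ (¬d ∨ d) ∧ (¬b ∨ d)   [distribute ∨ over ∧]
≡ (a ∨ d) ∧ (¬b ∨ d)   [simplify]

(a ∨ d) ∧ (¬b ∨ d)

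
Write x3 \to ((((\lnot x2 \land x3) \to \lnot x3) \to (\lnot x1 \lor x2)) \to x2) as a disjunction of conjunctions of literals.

\lnot x3 \lor x2

x3 \to ((((\lnot x2 \land x3) \to \lnot x3) \to (\lnot x1 \lor x2)) \to x2)
= \lnot x3 \lor ((((\lnot x2 \land x3) \to \lnot x3) \to (\lnot x1 \lor x2)) \to x2)   [eliminate \to]
= \lnot x3 \lor \lnot (((\lnot x2 \land x3) \to \lnot x3) \to (\lnot x1 \lor x2)) \lor x2   [eliminate \to]
= \lnot x3 \lor \lnot (\lnot ((\lnot x2 \land x3) \to \lnot x3) \lor \lnot x1 \lor x2) \lor x2   [eliminate \to]
= \lnot x3 \lor \lnot (\lnot (\lnot (\lnot x2 \land x3) \lor \lnot x3) \lor \lnot x1 \lor x2) \lor x2   [eliminate \to]
= \lnot x3 \lor (\lnot \lnot (\lnot (\lnot x2 \land x3) \lor \lnot x3) \land \lnot \lnot x1 \land \lnot x2) \lor x2   [De Morgan]
= \lnot x3 \lor ((\lnot (\lnot x2 \land x3) \lor \lnot x3) \land \lnot \lnot x1 \land \lnot x2) \lor x2   [double negation]
= \lnot x3 \lor ((\lnot \lnot x2 \lor \lnot x3 \lor \lnot x3) \land \lnot \lnot x1 \land \lnot x2) \lor x2   [De Morgan]
= \lnot x3 \lor ((x2 \lor \lnot x3 \lor \lnot x3) \land \lnot \lnot x1 \land \lnot x2) \lor x2   [double negation]
= \lnot x3 \lor ((x2 \lor \lnot x3 \lor \lnot x3) \land x1 \land \lnot x2) \lor x2   [double negation]
= \lnot x3 \lor (x2 \land x1 \land \lnot x2) \lor (\lnot x3 \land x1 \land \lnot x2) \lor (\lnot x3 \land x1 \land \lnot x2) \lor x2   [distribute \land over \lor]
= \lnot x3 \lor x2   [simplify]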